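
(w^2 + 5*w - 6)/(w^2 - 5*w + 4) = (w + 6)/(w - 4)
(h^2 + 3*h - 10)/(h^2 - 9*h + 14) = (h + 5)/(h - 7)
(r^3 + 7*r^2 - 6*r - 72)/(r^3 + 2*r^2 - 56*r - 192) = (r - 3)/(r - 8)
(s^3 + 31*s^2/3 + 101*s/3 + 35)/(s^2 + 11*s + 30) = (s^2 + 16*s/3 + 7)/(s + 6)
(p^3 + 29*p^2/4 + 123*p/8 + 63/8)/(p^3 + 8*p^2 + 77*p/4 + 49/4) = (4*p^2 + 15*p + 9)/(2*(2*p^2 + 9*p + 7))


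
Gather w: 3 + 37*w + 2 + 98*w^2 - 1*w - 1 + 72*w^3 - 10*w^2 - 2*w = 72*w^3 + 88*w^2 + 34*w + 4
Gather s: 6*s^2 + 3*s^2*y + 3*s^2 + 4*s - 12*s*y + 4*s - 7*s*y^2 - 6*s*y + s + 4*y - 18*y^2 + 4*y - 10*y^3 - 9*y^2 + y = s^2*(3*y + 9) + s*(-7*y^2 - 18*y + 9) - 10*y^3 - 27*y^2 + 9*y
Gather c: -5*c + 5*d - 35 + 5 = -5*c + 5*d - 30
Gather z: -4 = -4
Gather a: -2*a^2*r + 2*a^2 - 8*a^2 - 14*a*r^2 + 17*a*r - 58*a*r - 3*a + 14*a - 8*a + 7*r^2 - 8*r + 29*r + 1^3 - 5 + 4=a^2*(-2*r - 6) + a*(-14*r^2 - 41*r + 3) + 7*r^2 + 21*r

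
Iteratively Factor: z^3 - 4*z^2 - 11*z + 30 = (z + 3)*(z^2 - 7*z + 10) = (z - 5)*(z + 3)*(z - 2)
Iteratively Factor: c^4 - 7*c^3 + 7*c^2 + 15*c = (c - 5)*(c^3 - 2*c^2 - 3*c) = (c - 5)*(c - 3)*(c^2 + c) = c*(c - 5)*(c - 3)*(c + 1)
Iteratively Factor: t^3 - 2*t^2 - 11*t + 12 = (t + 3)*(t^2 - 5*t + 4) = (t - 4)*(t + 3)*(t - 1)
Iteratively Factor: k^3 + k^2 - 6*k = (k)*(k^2 + k - 6) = k*(k + 3)*(k - 2)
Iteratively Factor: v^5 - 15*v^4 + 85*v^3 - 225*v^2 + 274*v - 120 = (v - 5)*(v^4 - 10*v^3 + 35*v^2 - 50*v + 24) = (v - 5)*(v - 1)*(v^3 - 9*v^2 + 26*v - 24) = (v - 5)*(v - 2)*(v - 1)*(v^2 - 7*v + 12) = (v - 5)*(v - 3)*(v - 2)*(v - 1)*(v - 4)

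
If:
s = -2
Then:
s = -2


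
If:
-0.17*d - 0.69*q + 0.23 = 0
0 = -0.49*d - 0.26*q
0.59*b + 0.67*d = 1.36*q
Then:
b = 1.11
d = -0.20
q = 0.38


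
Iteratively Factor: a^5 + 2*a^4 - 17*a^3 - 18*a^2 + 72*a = (a + 4)*(a^4 - 2*a^3 - 9*a^2 + 18*a) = a*(a + 4)*(a^3 - 2*a^2 - 9*a + 18) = a*(a + 3)*(a + 4)*(a^2 - 5*a + 6) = a*(a - 2)*(a + 3)*(a + 4)*(a - 3)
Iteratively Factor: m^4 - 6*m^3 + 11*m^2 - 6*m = (m - 3)*(m^3 - 3*m^2 + 2*m) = (m - 3)*(m - 1)*(m^2 - 2*m) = m*(m - 3)*(m - 1)*(m - 2)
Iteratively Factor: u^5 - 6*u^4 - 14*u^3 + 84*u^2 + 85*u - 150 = (u - 1)*(u^4 - 5*u^3 - 19*u^2 + 65*u + 150) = (u - 5)*(u - 1)*(u^3 - 19*u - 30) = (u - 5)*(u - 1)*(u + 2)*(u^2 - 2*u - 15) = (u - 5)*(u - 1)*(u + 2)*(u + 3)*(u - 5)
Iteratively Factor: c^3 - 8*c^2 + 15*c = (c)*(c^2 - 8*c + 15) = c*(c - 5)*(c - 3)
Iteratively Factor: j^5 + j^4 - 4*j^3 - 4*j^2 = (j)*(j^4 + j^3 - 4*j^2 - 4*j) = j^2*(j^3 + j^2 - 4*j - 4) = j^2*(j - 2)*(j^2 + 3*j + 2) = j^2*(j - 2)*(j + 1)*(j + 2)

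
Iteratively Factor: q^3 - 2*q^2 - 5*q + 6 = (q - 1)*(q^2 - q - 6) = (q - 1)*(q + 2)*(q - 3)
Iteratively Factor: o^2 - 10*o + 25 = (o - 5)*(o - 5)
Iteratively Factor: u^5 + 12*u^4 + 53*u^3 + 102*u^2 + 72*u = (u + 4)*(u^4 + 8*u^3 + 21*u^2 + 18*u) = (u + 2)*(u + 4)*(u^3 + 6*u^2 + 9*u) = u*(u + 2)*(u + 4)*(u^2 + 6*u + 9) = u*(u + 2)*(u + 3)*(u + 4)*(u + 3)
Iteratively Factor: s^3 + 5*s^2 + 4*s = (s + 4)*(s^2 + s) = s*(s + 4)*(s + 1)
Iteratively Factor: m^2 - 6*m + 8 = (m - 2)*(m - 4)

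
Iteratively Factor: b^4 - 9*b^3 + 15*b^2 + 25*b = (b - 5)*(b^3 - 4*b^2 - 5*b) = (b - 5)*(b + 1)*(b^2 - 5*b) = (b - 5)^2*(b + 1)*(b)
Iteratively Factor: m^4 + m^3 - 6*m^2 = (m)*(m^3 + m^2 - 6*m) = m*(m - 2)*(m^2 + 3*m) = m^2*(m - 2)*(m + 3)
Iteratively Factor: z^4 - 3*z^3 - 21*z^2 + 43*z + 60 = (z + 1)*(z^3 - 4*z^2 - 17*z + 60) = (z + 1)*(z + 4)*(z^2 - 8*z + 15) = (z - 5)*(z + 1)*(z + 4)*(z - 3)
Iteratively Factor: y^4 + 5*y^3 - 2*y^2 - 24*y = (y - 2)*(y^3 + 7*y^2 + 12*y) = (y - 2)*(y + 3)*(y^2 + 4*y) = (y - 2)*(y + 3)*(y + 4)*(y)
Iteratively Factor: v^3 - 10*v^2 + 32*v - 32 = (v - 4)*(v^2 - 6*v + 8) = (v - 4)*(v - 2)*(v - 4)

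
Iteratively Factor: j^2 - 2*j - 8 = (j + 2)*(j - 4)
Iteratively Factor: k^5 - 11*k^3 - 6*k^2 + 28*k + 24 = (k - 3)*(k^4 + 3*k^3 - 2*k^2 - 12*k - 8) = (k - 3)*(k - 2)*(k^3 + 5*k^2 + 8*k + 4) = (k - 3)*(k - 2)*(k + 1)*(k^2 + 4*k + 4) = (k - 3)*(k - 2)*(k + 1)*(k + 2)*(k + 2)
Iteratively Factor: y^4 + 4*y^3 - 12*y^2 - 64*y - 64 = (y - 4)*(y^3 + 8*y^2 + 20*y + 16) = (y - 4)*(y + 4)*(y^2 + 4*y + 4) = (y - 4)*(y + 2)*(y + 4)*(y + 2)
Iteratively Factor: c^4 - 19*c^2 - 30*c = (c + 2)*(c^3 - 2*c^2 - 15*c) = (c + 2)*(c + 3)*(c^2 - 5*c) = c*(c + 2)*(c + 3)*(c - 5)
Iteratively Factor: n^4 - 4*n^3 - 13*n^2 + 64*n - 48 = (n - 4)*(n^3 - 13*n + 12) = (n - 4)*(n - 3)*(n^2 + 3*n - 4) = (n - 4)*(n - 3)*(n - 1)*(n + 4)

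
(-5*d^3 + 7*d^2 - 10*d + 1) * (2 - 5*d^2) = 25*d^5 - 35*d^4 + 40*d^3 + 9*d^2 - 20*d + 2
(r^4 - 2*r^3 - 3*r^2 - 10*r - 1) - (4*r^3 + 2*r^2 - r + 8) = r^4 - 6*r^3 - 5*r^2 - 9*r - 9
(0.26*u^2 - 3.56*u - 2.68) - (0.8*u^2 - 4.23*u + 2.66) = -0.54*u^2 + 0.67*u - 5.34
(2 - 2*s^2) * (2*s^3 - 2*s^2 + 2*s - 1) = -4*s^5 + 4*s^4 - 2*s^2 + 4*s - 2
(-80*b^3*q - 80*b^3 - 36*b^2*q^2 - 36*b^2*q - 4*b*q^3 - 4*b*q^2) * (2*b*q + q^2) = -160*b^4*q^2 - 160*b^4*q - 152*b^3*q^3 - 152*b^3*q^2 - 44*b^2*q^4 - 44*b^2*q^3 - 4*b*q^5 - 4*b*q^4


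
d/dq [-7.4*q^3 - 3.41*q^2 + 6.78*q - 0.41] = -22.2*q^2 - 6.82*q + 6.78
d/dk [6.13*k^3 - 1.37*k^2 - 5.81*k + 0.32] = 18.39*k^2 - 2.74*k - 5.81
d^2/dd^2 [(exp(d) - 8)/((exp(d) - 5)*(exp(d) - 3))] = (exp(4*d) - 24*exp(3*d) + 102*exp(2*d) + 88*exp(d) - 735)*exp(d)/(exp(6*d) - 24*exp(5*d) + 237*exp(4*d) - 1232*exp(3*d) + 3555*exp(2*d) - 5400*exp(d) + 3375)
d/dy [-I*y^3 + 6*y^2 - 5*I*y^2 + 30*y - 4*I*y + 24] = -3*I*y^2 + y*(12 - 10*I) + 30 - 4*I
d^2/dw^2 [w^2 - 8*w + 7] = 2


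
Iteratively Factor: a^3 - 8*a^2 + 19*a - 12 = (a - 3)*(a^2 - 5*a + 4) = (a - 3)*(a - 1)*(a - 4)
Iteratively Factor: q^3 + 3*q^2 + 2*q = (q)*(q^2 + 3*q + 2) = q*(q + 1)*(q + 2)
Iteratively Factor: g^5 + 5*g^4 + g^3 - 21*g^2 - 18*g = (g)*(g^4 + 5*g^3 + g^2 - 21*g - 18) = g*(g - 2)*(g^3 + 7*g^2 + 15*g + 9) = g*(g - 2)*(g + 3)*(g^2 + 4*g + 3) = g*(g - 2)*(g + 3)^2*(g + 1)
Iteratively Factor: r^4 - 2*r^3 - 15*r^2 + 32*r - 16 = (r + 4)*(r^3 - 6*r^2 + 9*r - 4) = (r - 1)*(r + 4)*(r^2 - 5*r + 4) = (r - 1)^2*(r + 4)*(r - 4)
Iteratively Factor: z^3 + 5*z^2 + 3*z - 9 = (z - 1)*(z^2 + 6*z + 9) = (z - 1)*(z + 3)*(z + 3)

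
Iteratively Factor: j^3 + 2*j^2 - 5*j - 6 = (j - 2)*(j^2 + 4*j + 3) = (j - 2)*(j + 3)*(j + 1)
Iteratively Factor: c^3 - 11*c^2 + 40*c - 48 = (c - 4)*(c^2 - 7*c + 12) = (c - 4)^2*(c - 3)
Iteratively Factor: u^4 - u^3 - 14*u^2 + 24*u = (u - 2)*(u^3 + u^2 - 12*u) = (u - 2)*(u + 4)*(u^2 - 3*u) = u*(u - 2)*(u + 4)*(u - 3)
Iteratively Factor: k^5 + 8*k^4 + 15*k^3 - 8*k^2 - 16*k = (k + 1)*(k^4 + 7*k^3 + 8*k^2 - 16*k) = (k - 1)*(k + 1)*(k^3 + 8*k^2 + 16*k) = (k - 1)*(k + 1)*(k + 4)*(k^2 + 4*k) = (k - 1)*(k + 1)*(k + 4)^2*(k)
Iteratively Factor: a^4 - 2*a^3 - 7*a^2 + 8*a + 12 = (a - 2)*(a^3 - 7*a - 6) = (a - 2)*(a + 1)*(a^2 - a - 6) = (a - 2)*(a + 1)*(a + 2)*(a - 3)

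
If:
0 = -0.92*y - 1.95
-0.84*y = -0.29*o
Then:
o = -6.14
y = -2.12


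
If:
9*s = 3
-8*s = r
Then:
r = -8/3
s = 1/3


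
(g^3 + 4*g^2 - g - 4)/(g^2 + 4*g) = g - 1/g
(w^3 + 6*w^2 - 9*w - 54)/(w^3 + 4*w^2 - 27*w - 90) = (w - 3)/(w - 5)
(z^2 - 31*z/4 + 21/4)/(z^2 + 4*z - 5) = (4*z^2 - 31*z + 21)/(4*(z^2 + 4*z - 5))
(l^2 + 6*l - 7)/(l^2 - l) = (l + 7)/l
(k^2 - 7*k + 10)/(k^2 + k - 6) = (k - 5)/(k + 3)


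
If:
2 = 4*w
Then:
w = 1/2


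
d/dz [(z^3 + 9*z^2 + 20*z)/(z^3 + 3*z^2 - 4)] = 2*(-3*z^3 - 14*z^2 - 8*z - 20)/(z^5 + 4*z^4 + z^3 - 10*z^2 - 4*z + 8)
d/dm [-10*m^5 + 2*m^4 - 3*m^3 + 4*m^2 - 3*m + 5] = -50*m^4 + 8*m^3 - 9*m^2 + 8*m - 3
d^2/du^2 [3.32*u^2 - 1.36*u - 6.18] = 6.64000000000000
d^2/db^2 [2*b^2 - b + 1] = 4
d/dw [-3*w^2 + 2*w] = 2 - 6*w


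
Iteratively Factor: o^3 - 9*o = (o)*(o^2 - 9) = o*(o - 3)*(o + 3)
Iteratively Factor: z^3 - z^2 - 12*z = (z + 3)*(z^2 - 4*z) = (z - 4)*(z + 3)*(z)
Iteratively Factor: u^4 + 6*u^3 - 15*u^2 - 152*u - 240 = (u + 4)*(u^3 + 2*u^2 - 23*u - 60) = (u + 3)*(u + 4)*(u^2 - u - 20) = (u + 3)*(u + 4)^2*(u - 5)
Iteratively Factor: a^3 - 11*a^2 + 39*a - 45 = (a - 3)*(a^2 - 8*a + 15) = (a - 3)^2*(a - 5)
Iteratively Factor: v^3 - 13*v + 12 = (v - 3)*(v^2 + 3*v - 4) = (v - 3)*(v + 4)*(v - 1)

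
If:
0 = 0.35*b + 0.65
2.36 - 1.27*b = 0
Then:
No Solution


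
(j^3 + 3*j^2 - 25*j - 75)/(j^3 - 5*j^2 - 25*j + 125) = (j + 3)/(j - 5)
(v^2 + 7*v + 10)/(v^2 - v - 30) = (v + 2)/(v - 6)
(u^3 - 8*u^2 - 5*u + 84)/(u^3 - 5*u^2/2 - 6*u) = 2*(u^2 - 4*u - 21)/(u*(2*u + 3))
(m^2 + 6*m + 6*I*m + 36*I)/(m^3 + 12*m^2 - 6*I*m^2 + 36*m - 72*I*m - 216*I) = (m + 6*I)/(m^2 + 6*m*(1 - I) - 36*I)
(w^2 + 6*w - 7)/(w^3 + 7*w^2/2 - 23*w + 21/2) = 2*(w - 1)/(2*w^2 - 7*w + 3)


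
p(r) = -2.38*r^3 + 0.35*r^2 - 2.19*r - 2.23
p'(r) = -7.14*r^2 + 0.7*r - 2.19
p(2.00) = -24.25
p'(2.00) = -29.35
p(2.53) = -44.07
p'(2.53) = -46.12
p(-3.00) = 71.75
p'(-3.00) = -68.55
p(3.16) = -80.76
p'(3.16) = -71.28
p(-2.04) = 23.90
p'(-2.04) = -33.33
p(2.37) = -37.14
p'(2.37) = -40.64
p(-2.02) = 23.24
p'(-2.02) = -32.74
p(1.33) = -10.12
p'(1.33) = -13.89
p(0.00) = -2.23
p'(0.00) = -2.19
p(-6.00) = 537.59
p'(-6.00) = -263.43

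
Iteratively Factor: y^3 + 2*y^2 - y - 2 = (y + 2)*(y^2 - 1) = (y + 1)*(y + 2)*(y - 1)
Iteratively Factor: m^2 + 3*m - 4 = (m + 4)*(m - 1)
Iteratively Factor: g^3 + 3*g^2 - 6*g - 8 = (g + 1)*(g^2 + 2*g - 8) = (g - 2)*(g + 1)*(g + 4)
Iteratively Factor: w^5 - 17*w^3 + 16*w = (w + 4)*(w^4 - 4*w^3 - w^2 + 4*w) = (w + 1)*(w + 4)*(w^3 - 5*w^2 + 4*w) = (w - 1)*(w + 1)*(w + 4)*(w^2 - 4*w) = (w - 4)*(w - 1)*(w + 1)*(w + 4)*(w)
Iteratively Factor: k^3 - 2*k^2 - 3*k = (k + 1)*(k^2 - 3*k) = (k - 3)*(k + 1)*(k)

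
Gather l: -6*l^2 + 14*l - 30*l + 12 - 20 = -6*l^2 - 16*l - 8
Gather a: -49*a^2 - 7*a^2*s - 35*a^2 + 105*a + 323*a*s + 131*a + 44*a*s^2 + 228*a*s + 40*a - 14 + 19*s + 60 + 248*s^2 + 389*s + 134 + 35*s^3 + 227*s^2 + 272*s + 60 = a^2*(-7*s - 84) + a*(44*s^2 + 551*s + 276) + 35*s^3 + 475*s^2 + 680*s + 240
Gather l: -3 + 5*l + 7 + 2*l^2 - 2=2*l^2 + 5*l + 2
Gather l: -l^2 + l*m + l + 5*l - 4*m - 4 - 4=-l^2 + l*(m + 6) - 4*m - 8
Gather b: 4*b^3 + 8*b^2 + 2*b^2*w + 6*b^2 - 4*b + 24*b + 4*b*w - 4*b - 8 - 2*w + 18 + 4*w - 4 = 4*b^3 + b^2*(2*w + 14) + b*(4*w + 16) + 2*w + 6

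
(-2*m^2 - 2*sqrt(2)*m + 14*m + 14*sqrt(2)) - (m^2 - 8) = -3*m^2 - 2*sqrt(2)*m + 14*m + 8 + 14*sqrt(2)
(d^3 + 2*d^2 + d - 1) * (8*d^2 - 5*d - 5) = 8*d^5 + 11*d^4 - 7*d^3 - 23*d^2 + 5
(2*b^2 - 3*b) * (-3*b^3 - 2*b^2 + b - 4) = -6*b^5 + 5*b^4 + 8*b^3 - 11*b^2 + 12*b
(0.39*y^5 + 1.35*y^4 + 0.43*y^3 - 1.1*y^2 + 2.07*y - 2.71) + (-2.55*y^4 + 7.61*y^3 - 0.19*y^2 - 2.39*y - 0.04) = 0.39*y^5 - 1.2*y^4 + 8.04*y^3 - 1.29*y^2 - 0.32*y - 2.75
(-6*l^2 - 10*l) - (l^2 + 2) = -7*l^2 - 10*l - 2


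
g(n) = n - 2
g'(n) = 1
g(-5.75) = -7.75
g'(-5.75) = 1.00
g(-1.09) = -3.09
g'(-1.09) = 1.00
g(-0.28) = -2.28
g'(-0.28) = 1.00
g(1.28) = -0.72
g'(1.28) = 1.00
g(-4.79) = -6.79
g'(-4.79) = 1.00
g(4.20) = 2.20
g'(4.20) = 1.00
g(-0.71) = -2.71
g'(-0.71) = 1.00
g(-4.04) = -6.04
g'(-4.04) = 1.00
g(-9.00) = -11.00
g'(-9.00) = 1.00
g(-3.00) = -5.00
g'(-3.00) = 1.00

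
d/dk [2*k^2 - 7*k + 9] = 4*k - 7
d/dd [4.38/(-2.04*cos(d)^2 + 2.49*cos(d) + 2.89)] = (10.9062 - 17.8704*cos(d))*sin(d)/(-2.04*cos(d)^2 + 2.49*cos(d) + 2.89)^2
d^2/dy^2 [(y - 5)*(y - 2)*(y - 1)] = 6*y - 16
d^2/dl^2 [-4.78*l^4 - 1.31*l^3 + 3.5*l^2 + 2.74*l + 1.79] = -57.36*l^2 - 7.86*l + 7.0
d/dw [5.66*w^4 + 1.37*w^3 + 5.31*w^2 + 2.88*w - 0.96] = 22.64*w^3 + 4.11*w^2 + 10.62*w + 2.88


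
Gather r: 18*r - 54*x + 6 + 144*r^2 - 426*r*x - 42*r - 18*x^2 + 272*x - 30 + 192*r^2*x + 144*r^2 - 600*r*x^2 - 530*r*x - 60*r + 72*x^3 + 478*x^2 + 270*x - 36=r^2*(192*x + 288) + r*(-600*x^2 - 956*x - 84) + 72*x^3 + 460*x^2 + 488*x - 60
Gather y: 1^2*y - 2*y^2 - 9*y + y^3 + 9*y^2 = y^3 + 7*y^2 - 8*y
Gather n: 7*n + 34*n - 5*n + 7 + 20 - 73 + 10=36*n - 36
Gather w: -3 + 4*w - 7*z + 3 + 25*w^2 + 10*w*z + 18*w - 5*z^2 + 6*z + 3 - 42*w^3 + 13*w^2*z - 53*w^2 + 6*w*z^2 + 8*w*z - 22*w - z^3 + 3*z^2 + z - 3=-42*w^3 + w^2*(13*z - 28) + w*(6*z^2 + 18*z) - z^3 - 2*z^2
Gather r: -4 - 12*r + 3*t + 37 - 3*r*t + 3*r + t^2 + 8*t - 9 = r*(-3*t - 9) + t^2 + 11*t + 24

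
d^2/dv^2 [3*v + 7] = 0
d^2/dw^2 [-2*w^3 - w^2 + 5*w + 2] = -12*w - 2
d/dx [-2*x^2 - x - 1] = -4*x - 1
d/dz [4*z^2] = 8*z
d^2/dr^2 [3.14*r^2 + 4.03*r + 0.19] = 6.28000000000000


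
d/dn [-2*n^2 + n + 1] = 1 - 4*n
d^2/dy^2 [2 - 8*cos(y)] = 8*cos(y)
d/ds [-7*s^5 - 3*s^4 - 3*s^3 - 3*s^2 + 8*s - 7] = -35*s^4 - 12*s^3 - 9*s^2 - 6*s + 8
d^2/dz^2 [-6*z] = 0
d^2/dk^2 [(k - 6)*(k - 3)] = 2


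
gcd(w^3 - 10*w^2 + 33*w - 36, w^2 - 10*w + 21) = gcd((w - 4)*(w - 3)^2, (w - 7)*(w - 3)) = w - 3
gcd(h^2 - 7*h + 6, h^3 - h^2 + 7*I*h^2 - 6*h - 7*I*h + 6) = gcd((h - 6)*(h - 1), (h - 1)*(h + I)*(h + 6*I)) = h - 1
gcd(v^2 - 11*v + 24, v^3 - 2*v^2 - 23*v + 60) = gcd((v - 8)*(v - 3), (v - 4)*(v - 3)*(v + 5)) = v - 3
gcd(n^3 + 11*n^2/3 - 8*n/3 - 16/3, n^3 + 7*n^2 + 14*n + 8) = n^2 + 5*n + 4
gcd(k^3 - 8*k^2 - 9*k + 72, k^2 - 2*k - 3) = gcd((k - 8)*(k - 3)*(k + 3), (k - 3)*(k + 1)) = k - 3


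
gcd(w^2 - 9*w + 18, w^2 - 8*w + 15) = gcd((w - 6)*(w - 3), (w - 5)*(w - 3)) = w - 3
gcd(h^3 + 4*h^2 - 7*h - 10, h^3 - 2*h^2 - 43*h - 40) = h^2 + 6*h + 5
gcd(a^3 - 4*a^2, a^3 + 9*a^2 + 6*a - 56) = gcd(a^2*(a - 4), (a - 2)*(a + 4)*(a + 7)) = 1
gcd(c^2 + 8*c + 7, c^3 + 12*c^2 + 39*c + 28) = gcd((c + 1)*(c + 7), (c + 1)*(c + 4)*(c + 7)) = c^2 + 8*c + 7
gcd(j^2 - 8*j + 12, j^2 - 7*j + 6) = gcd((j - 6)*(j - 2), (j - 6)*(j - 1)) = j - 6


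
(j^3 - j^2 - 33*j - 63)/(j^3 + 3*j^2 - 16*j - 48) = (j^2 - 4*j - 21)/(j^2 - 16)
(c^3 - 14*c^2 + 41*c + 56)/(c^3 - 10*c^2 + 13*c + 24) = (c - 7)/(c - 3)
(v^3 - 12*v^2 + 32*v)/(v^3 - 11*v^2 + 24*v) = (v - 4)/(v - 3)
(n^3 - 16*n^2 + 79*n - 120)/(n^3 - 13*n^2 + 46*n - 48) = (n - 5)/(n - 2)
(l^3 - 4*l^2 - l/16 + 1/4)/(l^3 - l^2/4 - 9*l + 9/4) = (l^2 - 15*l/4 - 1)/(l^2 - 9)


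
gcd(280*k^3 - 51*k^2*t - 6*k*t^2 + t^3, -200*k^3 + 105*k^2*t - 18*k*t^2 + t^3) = 40*k^2 - 13*k*t + t^2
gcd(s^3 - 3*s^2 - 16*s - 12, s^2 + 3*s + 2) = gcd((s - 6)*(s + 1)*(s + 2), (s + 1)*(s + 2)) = s^2 + 3*s + 2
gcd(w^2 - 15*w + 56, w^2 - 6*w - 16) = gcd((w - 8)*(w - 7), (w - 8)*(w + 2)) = w - 8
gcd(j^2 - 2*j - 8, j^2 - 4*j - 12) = j + 2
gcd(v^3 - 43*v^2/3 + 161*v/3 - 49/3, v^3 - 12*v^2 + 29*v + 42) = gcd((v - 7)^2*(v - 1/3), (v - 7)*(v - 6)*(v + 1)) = v - 7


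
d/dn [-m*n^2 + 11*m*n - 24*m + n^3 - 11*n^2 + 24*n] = -2*m*n + 11*m + 3*n^2 - 22*n + 24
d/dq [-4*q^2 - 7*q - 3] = -8*q - 7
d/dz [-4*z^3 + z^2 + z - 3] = -12*z^2 + 2*z + 1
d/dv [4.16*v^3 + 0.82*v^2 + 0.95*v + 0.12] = 12.48*v^2 + 1.64*v + 0.95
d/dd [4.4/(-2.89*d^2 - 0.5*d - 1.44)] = (25.432*d + 2.2)/(2.89*d^2 + 0.5*d + 1.44)^2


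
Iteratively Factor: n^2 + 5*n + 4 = (n + 4)*(n + 1)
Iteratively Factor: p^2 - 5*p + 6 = (p - 2)*(p - 3)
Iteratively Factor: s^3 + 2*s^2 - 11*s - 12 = (s + 1)*(s^2 + s - 12) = (s - 3)*(s + 1)*(s + 4)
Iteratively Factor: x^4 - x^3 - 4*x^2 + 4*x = (x)*(x^3 - x^2 - 4*x + 4) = x*(x - 1)*(x^2 - 4) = x*(x - 2)*(x - 1)*(x + 2)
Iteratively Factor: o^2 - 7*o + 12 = (o - 3)*(o - 4)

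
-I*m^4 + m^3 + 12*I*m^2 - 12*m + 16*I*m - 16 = (m - 4)*(m + 2)^2*(-I*m + 1)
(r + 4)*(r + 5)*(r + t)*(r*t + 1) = r^4*t + r^3*t^2 + 9*r^3*t + r^3 + 9*r^2*t^2 + 21*r^2*t + 9*r^2 + 20*r*t^2 + 9*r*t + 20*r + 20*t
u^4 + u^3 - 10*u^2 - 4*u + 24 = (u - 2)^2*(u + 2)*(u + 3)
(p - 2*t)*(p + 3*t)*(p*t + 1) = p^3*t + p^2*t^2 + p^2 - 6*p*t^3 + p*t - 6*t^2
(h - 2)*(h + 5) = h^2 + 3*h - 10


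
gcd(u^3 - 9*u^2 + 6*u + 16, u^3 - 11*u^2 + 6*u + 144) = u - 8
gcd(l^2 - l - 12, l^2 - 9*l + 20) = l - 4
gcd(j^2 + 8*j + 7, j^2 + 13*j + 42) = j + 7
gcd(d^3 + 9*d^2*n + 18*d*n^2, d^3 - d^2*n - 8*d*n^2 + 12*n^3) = d + 3*n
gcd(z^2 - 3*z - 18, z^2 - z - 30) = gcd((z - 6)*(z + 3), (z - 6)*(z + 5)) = z - 6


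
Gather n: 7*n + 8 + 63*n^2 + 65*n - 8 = 63*n^2 + 72*n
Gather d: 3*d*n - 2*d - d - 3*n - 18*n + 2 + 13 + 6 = d*(3*n - 3) - 21*n + 21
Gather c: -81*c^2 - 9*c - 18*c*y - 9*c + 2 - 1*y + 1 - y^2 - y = -81*c^2 + c*(-18*y - 18) - y^2 - 2*y + 3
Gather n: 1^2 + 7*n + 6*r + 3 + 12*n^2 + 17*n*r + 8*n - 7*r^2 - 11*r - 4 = 12*n^2 + n*(17*r + 15) - 7*r^2 - 5*r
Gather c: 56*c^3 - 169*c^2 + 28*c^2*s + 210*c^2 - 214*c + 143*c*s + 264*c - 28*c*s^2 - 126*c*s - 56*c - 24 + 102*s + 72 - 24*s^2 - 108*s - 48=56*c^3 + c^2*(28*s + 41) + c*(-28*s^2 + 17*s - 6) - 24*s^2 - 6*s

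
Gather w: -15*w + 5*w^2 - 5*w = 5*w^2 - 20*w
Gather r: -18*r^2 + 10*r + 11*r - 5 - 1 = -18*r^2 + 21*r - 6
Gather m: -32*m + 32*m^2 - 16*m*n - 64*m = 32*m^2 + m*(-16*n - 96)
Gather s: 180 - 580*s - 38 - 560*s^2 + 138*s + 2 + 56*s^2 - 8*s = -504*s^2 - 450*s + 144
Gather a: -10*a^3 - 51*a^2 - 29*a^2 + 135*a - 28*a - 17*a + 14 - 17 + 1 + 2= -10*a^3 - 80*a^2 + 90*a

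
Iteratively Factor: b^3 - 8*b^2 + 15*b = (b)*(b^2 - 8*b + 15) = b*(b - 5)*(b - 3)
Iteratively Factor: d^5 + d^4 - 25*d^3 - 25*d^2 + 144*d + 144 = (d + 3)*(d^4 - 2*d^3 - 19*d^2 + 32*d + 48) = (d + 3)*(d + 4)*(d^3 - 6*d^2 + 5*d + 12) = (d - 3)*(d + 3)*(d + 4)*(d^2 - 3*d - 4) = (d - 3)*(d + 1)*(d + 3)*(d + 4)*(d - 4)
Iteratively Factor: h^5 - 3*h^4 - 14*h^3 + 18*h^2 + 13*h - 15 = (h - 5)*(h^4 + 2*h^3 - 4*h^2 - 2*h + 3) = (h - 5)*(h - 1)*(h^3 + 3*h^2 - h - 3) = (h - 5)*(h - 1)*(h + 3)*(h^2 - 1) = (h - 5)*(h - 1)*(h + 1)*(h + 3)*(h - 1)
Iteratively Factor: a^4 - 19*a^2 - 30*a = (a + 2)*(a^3 - 2*a^2 - 15*a) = (a + 2)*(a + 3)*(a^2 - 5*a) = a*(a + 2)*(a + 3)*(a - 5)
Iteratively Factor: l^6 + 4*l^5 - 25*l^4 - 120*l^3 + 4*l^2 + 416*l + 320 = (l + 1)*(l^5 + 3*l^4 - 28*l^3 - 92*l^2 + 96*l + 320) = (l - 2)*(l + 1)*(l^4 + 5*l^3 - 18*l^2 - 128*l - 160) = (l - 2)*(l + 1)*(l + 4)*(l^3 + l^2 - 22*l - 40) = (l - 2)*(l + 1)*(l + 4)^2*(l^2 - 3*l - 10) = (l - 2)*(l + 1)*(l + 2)*(l + 4)^2*(l - 5)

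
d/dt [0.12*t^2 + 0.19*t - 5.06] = 0.24*t + 0.19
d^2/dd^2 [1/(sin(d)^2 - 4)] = 2*(-2*sin(d)^4 - 5*sin(d)^2 + 4)/(sin(d)^2 - 4)^3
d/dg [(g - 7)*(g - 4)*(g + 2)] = 3*g^2 - 18*g + 6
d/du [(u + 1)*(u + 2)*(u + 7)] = 3*u^2 + 20*u + 23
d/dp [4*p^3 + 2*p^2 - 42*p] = 12*p^2 + 4*p - 42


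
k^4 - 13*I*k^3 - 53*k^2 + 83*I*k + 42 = (k - 7*I)*(k - 3*I)*(k - 2*I)*(k - I)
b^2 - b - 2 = (b - 2)*(b + 1)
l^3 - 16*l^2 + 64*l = l*(l - 8)^2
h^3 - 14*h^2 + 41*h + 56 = (h - 8)*(h - 7)*(h + 1)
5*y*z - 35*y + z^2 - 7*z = (5*y + z)*(z - 7)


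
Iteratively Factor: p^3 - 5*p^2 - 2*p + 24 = (p + 2)*(p^2 - 7*p + 12) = (p - 3)*(p + 2)*(p - 4)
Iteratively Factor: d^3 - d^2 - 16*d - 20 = (d + 2)*(d^2 - 3*d - 10) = (d + 2)^2*(d - 5)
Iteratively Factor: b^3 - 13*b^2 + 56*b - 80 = (b - 4)*(b^2 - 9*b + 20) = (b - 4)^2*(b - 5)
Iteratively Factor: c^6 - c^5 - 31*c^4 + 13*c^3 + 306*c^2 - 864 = (c + 3)*(c^5 - 4*c^4 - 19*c^3 + 70*c^2 + 96*c - 288) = (c - 2)*(c + 3)*(c^4 - 2*c^3 - 23*c^2 + 24*c + 144) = (c - 4)*(c - 2)*(c + 3)*(c^3 + 2*c^2 - 15*c - 36) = (c - 4)^2*(c - 2)*(c + 3)*(c^2 + 6*c + 9) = (c - 4)^2*(c - 2)*(c + 3)^2*(c + 3)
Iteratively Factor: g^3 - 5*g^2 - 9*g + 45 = (g - 3)*(g^2 - 2*g - 15) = (g - 3)*(g + 3)*(g - 5)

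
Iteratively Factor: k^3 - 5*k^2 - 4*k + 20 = (k + 2)*(k^2 - 7*k + 10) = (k - 5)*(k + 2)*(k - 2)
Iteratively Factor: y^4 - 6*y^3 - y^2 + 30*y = (y)*(y^3 - 6*y^2 - y + 30) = y*(y - 5)*(y^2 - y - 6) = y*(y - 5)*(y + 2)*(y - 3)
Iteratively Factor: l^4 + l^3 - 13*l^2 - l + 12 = (l - 3)*(l^3 + 4*l^2 - l - 4) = (l - 3)*(l + 4)*(l^2 - 1) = (l - 3)*(l - 1)*(l + 4)*(l + 1)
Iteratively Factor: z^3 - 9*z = (z + 3)*(z^2 - 3*z) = z*(z + 3)*(z - 3)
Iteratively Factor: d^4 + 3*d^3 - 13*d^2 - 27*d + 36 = (d - 3)*(d^3 + 6*d^2 + 5*d - 12) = (d - 3)*(d + 3)*(d^2 + 3*d - 4) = (d - 3)*(d + 3)*(d + 4)*(d - 1)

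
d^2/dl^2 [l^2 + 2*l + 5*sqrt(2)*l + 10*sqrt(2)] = 2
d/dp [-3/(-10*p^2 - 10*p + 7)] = 30*(-2*p - 1)/(10*p^2 + 10*p - 7)^2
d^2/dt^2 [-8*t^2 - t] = -16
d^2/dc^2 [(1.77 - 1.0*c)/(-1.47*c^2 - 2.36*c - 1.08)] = ((0.4838 - 8.82*c)*(1.47*c^2 + 2.36*c + 1.08) + (1.0*c - 1.77)*(2.94*c + 2.36)*(5.88*c + 4.72))/(1.47*c^2 + 2.36*c + 1.08)^3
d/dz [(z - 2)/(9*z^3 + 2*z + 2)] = (9*z^3 + 2*z - (z - 2)*(27*z^2 + 2) + 2)/(9*z^3 + 2*z + 2)^2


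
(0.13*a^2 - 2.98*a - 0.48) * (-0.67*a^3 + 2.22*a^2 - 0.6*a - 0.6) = -0.0871*a^5 + 2.2852*a^4 - 6.372*a^3 + 0.6444*a^2 + 2.076*a + 0.288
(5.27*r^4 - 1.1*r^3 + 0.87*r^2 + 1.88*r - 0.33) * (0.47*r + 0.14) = 2.4769*r^5 + 0.2208*r^4 + 0.2549*r^3 + 1.0054*r^2 + 0.1081*r - 0.0462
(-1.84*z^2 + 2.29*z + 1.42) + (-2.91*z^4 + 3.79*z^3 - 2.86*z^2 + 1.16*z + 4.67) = -2.91*z^4 + 3.79*z^3 - 4.7*z^2 + 3.45*z + 6.09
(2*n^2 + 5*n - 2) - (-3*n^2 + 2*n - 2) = 5*n^2 + 3*n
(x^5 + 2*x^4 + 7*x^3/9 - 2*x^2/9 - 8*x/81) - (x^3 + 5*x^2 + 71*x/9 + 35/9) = x^5 + 2*x^4 - 2*x^3/9 - 47*x^2/9 - 647*x/81 - 35/9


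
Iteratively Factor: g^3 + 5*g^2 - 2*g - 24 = (g + 3)*(g^2 + 2*g - 8) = (g + 3)*(g + 4)*(g - 2)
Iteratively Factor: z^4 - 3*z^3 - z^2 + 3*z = (z + 1)*(z^3 - 4*z^2 + 3*z) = z*(z + 1)*(z^2 - 4*z + 3) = z*(z - 3)*(z + 1)*(z - 1)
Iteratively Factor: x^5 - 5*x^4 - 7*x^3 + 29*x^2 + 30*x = (x + 1)*(x^4 - 6*x^3 - x^2 + 30*x) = (x - 3)*(x + 1)*(x^3 - 3*x^2 - 10*x) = (x - 5)*(x - 3)*(x + 1)*(x^2 + 2*x) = x*(x - 5)*(x - 3)*(x + 1)*(x + 2)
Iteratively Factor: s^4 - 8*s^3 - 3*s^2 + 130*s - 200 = (s - 5)*(s^3 - 3*s^2 - 18*s + 40) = (s - 5)*(s - 2)*(s^2 - s - 20) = (s - 5)*(s - 2)*(s + 4)*(s - 5)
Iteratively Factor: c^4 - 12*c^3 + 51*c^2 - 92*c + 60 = (c - 2)*(c^3 - 10*c^2 + 31*c - 30) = (c - 3)*(c - 2)*(c^2 - 7*c + 10) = (c - 5)*(c - 3)*(c - 2)*(c - 2)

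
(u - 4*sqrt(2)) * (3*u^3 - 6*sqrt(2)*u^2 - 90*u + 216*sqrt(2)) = 3*u^4 - 18*sqrt(2)*u^3 - 42*u^2 + 576*sqrt(2)*u - 1728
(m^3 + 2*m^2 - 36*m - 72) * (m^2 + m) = m^5 + 3*m^4 - 34*m^3 - 108*m^2 - 72*m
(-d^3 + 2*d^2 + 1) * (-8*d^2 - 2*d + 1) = 8*d^5 - 14*d^4 - 5*d^3 - 6*d^2 - 2*d + 1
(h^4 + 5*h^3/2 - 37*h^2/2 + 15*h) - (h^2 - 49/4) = h^4 + 5*h^3/2 - 39*h^2/2 + 15*h + 49/4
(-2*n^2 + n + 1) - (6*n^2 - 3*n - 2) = -8*n^2 + 4*n + 3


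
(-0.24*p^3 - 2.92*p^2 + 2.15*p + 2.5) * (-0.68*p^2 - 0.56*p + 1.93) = 0.1632*p^5 + 2.12*p^4 - 0.29*p^3 - 8.5396*p^2 + 2.7495*p + 4.825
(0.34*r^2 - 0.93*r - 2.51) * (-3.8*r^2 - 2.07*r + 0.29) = -1.292*r^4 + 2.8302*r^3 + 11.5617*r^2 + 4.926*r - 0.7279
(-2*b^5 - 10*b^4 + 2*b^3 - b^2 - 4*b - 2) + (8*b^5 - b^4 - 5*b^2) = 6*b^5 - 11*b^4 + 2*b^3 - 6*b^2 - 4*b - 2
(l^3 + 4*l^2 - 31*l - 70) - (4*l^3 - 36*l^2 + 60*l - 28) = -3*l^3 + 40*l^2 - 91*l - 42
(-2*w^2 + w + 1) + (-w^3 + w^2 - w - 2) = -w^3 - w^2 - 1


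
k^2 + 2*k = k*(k + 2)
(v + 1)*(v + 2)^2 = v^3 + 5*v^2 + 8*v + 4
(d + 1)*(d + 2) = d^2 + 3*d + 2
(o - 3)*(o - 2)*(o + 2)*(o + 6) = o^4 + 3*o^3 - 22*o^2 - 12*o + 72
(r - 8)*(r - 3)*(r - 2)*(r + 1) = r^4 - 12*r^3 + 33*r^2 - 2*r - 48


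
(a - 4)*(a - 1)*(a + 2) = a^3 - 3*a^2 - 6*a + 8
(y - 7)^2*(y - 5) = y^3 - 19*y^2 + 119*y - 245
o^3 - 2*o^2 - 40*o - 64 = (o - 8)*(o + 2)*(o + 4)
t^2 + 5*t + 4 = (t + 1)*(t + 4)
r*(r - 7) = r^2 - 7*r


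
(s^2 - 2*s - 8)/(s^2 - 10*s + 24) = (s + 2)/(s - 6)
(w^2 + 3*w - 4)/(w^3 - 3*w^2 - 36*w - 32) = (w - 1)/(w^2 - 7*w - 8)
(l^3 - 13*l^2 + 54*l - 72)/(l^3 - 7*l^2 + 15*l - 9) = (l^2 - 10*l + 24)/(l^2 - 4*l + 3)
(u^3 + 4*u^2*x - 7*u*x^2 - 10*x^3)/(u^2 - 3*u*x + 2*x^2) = (-u^2 - 6*u*x - 5*x^2)/(-u + x)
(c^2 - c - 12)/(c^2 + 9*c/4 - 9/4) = 4*(c - 4)/(4*c - 3)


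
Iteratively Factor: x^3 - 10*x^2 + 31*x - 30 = (x - 5)*(x^2 - 5*x + 6) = (x - 5)*(x - 2)*(x - 3)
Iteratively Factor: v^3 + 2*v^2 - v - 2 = (v + 1)*(v^2 + v - 2) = (v - 1)*(v + 1)*(v + 2)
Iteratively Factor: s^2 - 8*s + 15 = (s - 5)*(s - 3)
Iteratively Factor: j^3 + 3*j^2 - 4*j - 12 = (j - 2)*(j^2 + 5*j + 6) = (j - 2)*(j + 2)*(j + 3)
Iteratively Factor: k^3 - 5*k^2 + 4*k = (k - 4)*(k^2 - k) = (k - 4)*(k - 1)*(k)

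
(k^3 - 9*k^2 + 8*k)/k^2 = k - 9 + 8/k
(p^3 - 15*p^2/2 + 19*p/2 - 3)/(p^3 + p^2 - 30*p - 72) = (2*p^2 - 3*p + 1)/(2*(p^2 + 7*p + 12))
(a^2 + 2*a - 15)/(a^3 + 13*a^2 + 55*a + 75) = (a - 3)/(a^2 + 8*a + 15)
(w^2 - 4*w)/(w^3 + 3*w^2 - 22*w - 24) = w/(w^2 + 7*w + 6)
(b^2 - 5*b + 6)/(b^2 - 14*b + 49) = (b^2 - 5*b + 6)/(b^2 - 14*b + 49)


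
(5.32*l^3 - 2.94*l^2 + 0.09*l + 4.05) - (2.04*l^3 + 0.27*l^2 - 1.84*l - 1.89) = 3.28*l^3 - 3.21*l^2 + 1.93*l + 5.94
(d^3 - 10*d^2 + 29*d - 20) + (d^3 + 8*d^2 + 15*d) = 2*d^3 - 2*d^2 + 44*d - 20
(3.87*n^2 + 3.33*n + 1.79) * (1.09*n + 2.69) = 4.2183*n^3 + 14.04*n^2 + 10.9088*n + 4.8151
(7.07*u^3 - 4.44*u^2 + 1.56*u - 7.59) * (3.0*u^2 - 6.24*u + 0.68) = 21.21*u^5 - 57.4368*u^4 + 37.1932*u^3 - 35.5236*u^2 + 48.4224*u - 5.1612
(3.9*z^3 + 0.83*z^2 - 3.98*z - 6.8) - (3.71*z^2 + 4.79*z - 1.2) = 3.9*z^3 - 2.88*z^2 - 8.77*z - 5.6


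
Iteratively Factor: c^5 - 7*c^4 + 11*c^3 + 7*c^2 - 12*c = (c)*(c^4 - 7*c^3 + 11*c^2 + 7*c - 12) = c*(c - 3)*(c^3 - 4*c^2 - c + 4) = c*(c - 3)*(c - 1)*(c^2 - 3*c - 4) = c*(c - 3)*(c - 1)*(c + 1)*(c - 4)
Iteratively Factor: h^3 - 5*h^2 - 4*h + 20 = (h - 2)*(h^2 - 3*h - 10) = (h - 5)*(h - 2)*(h + 2)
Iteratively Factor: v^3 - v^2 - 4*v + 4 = (v + 2)*(v^2 - 3*v + 2) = (v - 1)*(v + 2)*(v - 2)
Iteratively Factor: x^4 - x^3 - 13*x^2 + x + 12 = (x - 1)*(x^3 - 13*x - 12) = (x - 1)*(x + 3)*(x^2 - 3*x - 4) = (x - 1)*(x + 1)*(x + 3)*(x - 4)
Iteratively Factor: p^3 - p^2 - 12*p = (p)*(p^2 - p - 12) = p*(p - 4)*(p + 3)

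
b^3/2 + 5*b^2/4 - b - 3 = (b/2 + 1)*(b - 3/2)*(b + 2)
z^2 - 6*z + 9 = (z - 3)^2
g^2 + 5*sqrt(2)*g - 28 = (g - 2*sqrt(2))*(g + 7*sqrt(2))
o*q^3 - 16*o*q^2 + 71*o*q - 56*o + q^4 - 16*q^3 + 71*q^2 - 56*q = (o + q)*(q - 8)*(q - 7)*(q - 1)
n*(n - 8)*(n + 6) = n^3 - 2*n^2 - 48*n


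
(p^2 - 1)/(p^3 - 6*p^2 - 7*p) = (p - 1)/(p*(p - 7))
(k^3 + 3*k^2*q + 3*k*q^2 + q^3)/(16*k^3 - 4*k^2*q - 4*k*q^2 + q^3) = (k^3 + 3*k^2*q + 3*k*q^2 + q^3)/(16*k^3 - 4*k^2*q - 4*k*q^2 + q^3)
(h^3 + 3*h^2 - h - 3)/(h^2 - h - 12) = (h^2 - 1)/(h - 4)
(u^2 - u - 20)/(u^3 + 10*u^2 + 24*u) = (u - 5)/(u*(u + 6))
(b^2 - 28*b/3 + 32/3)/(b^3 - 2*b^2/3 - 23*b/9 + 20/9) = 3*(b - 8)/(3*b^2 + 2*b - 5)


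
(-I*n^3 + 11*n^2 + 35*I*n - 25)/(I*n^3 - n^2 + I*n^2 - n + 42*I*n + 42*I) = (-n^3 - 11*I*n^2 + 35*n + 25*I)/(n^3 + n^2*(1 + I) + n*(42 + I) + 42)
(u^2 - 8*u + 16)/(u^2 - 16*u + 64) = (u^2 - 8*u + 16)/(u^2 - 16*u + 64)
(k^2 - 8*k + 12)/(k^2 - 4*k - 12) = (k - 2)/(k + 2)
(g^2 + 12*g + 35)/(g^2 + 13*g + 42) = (g + 5)/(g + 6)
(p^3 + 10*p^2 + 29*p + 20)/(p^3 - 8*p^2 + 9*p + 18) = (p^2 + 9*p + 20)/(p^2 - 9*p + 18)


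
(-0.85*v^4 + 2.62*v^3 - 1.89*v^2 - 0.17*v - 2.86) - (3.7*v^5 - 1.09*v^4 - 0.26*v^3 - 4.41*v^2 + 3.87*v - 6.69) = -3.7*v^5 + 0.24*v^4 + 2.88*v^3 + 2.52*v^2 - 4.04*v + 3.83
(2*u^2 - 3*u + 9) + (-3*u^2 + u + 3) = -u^2 - 2*u + 12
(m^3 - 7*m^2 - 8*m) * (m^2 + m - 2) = m^5 - 6*m^4 - 17*m^3 + 6*m^2 + 16*m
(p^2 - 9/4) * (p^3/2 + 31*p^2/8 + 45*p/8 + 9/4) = p^5/2 + 31*p^4/8 + 9*p^3/2 - 207*p^2/32 - 405*p/32 - 81/16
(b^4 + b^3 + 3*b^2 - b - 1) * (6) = 6*b^4 + 6*b^3 + 18*b^2 - 6*b - 6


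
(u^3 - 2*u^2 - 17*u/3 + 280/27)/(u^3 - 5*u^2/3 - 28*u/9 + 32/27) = (9*u^2 + 6*u - 35)/(9*u^2 + 9*u - 4)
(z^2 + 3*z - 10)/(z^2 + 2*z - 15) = (z - 2)/(z - 3)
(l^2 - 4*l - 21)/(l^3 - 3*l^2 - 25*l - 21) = 1/(l + 1)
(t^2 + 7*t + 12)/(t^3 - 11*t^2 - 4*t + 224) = (t + 3)/(t^2 - 15*t + 56)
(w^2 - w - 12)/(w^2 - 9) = (w - 4)/(w - 3)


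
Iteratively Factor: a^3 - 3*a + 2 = (a + 2)*(a^2 - 2*a + 1) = (a - 1)*(a + 2)*(a - 1)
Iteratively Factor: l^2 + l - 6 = (l + 3)*(l - 2)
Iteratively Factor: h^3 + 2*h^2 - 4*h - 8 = (h + 2)*(h^2 - 4) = (h + 2)^2*(h - 2)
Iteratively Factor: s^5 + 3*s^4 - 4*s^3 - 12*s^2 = (s + 3)*(s^4 - 4*s^2) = s*(s + 3)*(s^3 - 4*s) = s*(s - 2)*(s + 3)*(s^2 + 2*s) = s^2*(s - 2)*(s + 3)*(s + 2)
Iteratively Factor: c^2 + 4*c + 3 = (c + 3)*(c + 1)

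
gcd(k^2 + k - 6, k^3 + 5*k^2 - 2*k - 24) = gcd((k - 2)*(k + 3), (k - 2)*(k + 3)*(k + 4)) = k^2 + k - 6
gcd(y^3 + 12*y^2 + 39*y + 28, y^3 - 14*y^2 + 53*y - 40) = 1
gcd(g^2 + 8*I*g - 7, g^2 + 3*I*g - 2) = g + I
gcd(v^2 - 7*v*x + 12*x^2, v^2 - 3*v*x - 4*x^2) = -v + 4*x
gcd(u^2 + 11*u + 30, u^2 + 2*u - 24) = u + 6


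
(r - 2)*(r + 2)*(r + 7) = r^3 + 7*r^2 - 4*r - 28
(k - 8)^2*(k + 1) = k^3 - 15*k^2 + 48*k + 64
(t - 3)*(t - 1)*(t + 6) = t^3 + 2*t^2 - 21*t + 18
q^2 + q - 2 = (q - 1)*(q + 2)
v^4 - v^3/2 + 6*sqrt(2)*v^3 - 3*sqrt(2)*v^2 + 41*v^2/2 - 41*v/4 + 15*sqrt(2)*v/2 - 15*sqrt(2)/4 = (v - 1/2)*(v + sqrt(2)/2)*(v + 5*sqrt(2)/2)*(v + 3*sqrt(2))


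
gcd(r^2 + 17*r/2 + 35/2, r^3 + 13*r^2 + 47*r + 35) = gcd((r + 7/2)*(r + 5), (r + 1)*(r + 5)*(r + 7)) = r + 5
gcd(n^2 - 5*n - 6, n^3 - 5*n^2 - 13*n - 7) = n + 1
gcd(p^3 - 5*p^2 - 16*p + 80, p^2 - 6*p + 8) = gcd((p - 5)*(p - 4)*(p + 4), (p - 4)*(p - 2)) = p - 4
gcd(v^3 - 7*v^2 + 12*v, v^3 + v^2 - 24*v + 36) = v - 3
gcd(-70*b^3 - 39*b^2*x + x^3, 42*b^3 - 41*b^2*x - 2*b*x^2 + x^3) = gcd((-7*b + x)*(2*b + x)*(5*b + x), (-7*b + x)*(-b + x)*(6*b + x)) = -7*b + x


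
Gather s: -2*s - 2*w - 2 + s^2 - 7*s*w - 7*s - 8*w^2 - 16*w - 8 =s^2 + s*(-7*w - 9) - 8*w^2 - 18*w - 10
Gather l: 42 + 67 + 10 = 119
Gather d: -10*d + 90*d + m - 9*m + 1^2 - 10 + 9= 80*d - 8*m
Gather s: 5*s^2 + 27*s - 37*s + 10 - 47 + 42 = 5*s^2 - 10*s + 5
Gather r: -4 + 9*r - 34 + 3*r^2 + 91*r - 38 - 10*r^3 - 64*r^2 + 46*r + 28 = -10*r^3 - 61*r^2 + 146*r - 48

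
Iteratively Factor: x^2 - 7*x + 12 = (x - 4)*(x - 3)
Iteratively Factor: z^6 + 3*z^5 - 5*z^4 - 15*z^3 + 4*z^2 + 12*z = (z - 2)*(z^5 + 5*z^4 + 5*z^3 - 5*z^2 - 6*z) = (z - 2)*(z + 3)*(z^4 + 2*z^3 - z^2 - 2*z) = (z - 2)*(z + 1)*(z + 3)*(z^3 + z^2 - 2*z) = (z - 2)*(z + 1)*(z + 2)*(z + 3)*(z^2 - z) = (z - 2)*(z - 1)*(z + 1)*(z + 2)*(z + 3)*(z)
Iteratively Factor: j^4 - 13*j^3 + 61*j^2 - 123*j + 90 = (j - 2)*(j^3 - 11*j^2 + 39*j - 45) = (j - 3)*(j - 2)*(j^2 - 8*j + 15) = (j - 3)^2*(j - 2)*(j - 5)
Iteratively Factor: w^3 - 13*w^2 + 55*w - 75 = (w - 5)*(w^2 - 8*w + 15) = (w - 5)*(w - 3)*(w - 5)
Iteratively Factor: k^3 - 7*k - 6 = (k + 2)*(k^2 - 2*k - 3) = (k + 1)*(k + 2)*(k - 3)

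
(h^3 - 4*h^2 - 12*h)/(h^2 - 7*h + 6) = h*(h + 2)/(h - 1)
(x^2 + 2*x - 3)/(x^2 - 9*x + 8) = (x + 3)/(x - 8)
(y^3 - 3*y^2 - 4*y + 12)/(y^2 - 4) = y - 3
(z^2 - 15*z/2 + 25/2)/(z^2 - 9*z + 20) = (z - 5/2)/(z - 4)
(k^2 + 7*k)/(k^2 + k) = (k + 7)/(k + 1)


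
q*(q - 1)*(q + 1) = q^3 - q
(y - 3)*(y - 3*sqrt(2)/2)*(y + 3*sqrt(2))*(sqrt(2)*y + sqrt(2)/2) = sqrt(2)*y^4 - 5*sqrt(2)*y^3/2 + 3*y^3 - 21*sqrt(2)*y^2/2 - 15*y^2/2 - 9*y/2 + 45*sqrt(2)*y/2 + 27*sqrt(2)/2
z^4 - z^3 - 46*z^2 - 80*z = z*(z - 8)*(z + 2)*(z + 5)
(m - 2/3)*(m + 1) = m^2 + m/3 - 2/3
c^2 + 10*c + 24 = (c + 4)*(c + 6)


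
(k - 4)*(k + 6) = k^2 + 2*k - 24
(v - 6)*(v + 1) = v^2 - 5*v - 6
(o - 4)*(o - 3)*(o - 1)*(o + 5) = o^4 - 3*o^3 - 21*o^2 + 83*o - 60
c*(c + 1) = c^2 + c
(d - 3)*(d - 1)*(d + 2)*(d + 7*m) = d^4 + 7*d^3*m - 2*d^3 - 14*d^2*m - 5*d^2 - 35*d*m + 6*d + 42*m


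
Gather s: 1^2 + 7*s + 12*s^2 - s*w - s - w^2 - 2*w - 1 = 12*s^2 + s*(6 - w) - w^2 - 2*w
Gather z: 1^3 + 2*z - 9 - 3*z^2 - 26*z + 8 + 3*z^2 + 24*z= 0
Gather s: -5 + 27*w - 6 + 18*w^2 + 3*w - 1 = 18*w^2 + 30*w - 12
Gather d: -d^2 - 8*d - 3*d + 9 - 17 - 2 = -d^2 - 11*d - 10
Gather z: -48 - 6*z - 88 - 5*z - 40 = -11*z - 176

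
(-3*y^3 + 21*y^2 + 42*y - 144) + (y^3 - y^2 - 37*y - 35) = -2*y^3 + 20*y^2 + 5*y - 179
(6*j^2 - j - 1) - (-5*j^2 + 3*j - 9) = 11*j^2 - 4*j + 8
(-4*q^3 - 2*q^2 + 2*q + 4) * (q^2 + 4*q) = -4*q^5 - 18*q^4 - 6*q^3 + 12*q^2 + 16*q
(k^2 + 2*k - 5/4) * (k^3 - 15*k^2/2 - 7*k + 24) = k^5 - 11*k^4/2 - 93*k^3/4 + 155*k^2/8 + 227*k/4 - 30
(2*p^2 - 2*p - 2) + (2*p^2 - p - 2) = 4*p^2 - 3*p - 4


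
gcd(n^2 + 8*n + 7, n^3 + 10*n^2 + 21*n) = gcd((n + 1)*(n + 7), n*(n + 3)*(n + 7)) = n + 7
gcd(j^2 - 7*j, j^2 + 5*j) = j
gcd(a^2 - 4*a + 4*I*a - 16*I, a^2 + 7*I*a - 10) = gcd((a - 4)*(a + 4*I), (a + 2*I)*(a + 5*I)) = 1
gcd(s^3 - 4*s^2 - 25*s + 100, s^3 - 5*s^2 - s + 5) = s - 5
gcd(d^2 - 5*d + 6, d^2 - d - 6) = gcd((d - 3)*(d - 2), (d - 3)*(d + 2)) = d - 3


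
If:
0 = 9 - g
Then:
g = 9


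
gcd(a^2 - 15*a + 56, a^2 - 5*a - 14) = a - 7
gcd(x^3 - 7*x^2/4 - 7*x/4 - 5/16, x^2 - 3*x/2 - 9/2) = 1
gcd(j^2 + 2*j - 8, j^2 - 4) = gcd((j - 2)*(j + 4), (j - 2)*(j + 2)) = j - 2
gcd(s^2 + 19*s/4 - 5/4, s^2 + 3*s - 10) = s + 5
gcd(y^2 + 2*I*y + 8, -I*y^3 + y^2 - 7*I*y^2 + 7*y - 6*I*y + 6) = 1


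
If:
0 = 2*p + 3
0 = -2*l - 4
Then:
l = -2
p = -3/2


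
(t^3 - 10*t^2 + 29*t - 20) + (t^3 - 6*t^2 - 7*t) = 2*t^3 - 16*t^2 + 22*t - 20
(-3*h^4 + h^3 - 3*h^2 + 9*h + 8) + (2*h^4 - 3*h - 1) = -h^4 + h^3 - 3*h^2 + 6*h + 7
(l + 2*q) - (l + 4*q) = -2*q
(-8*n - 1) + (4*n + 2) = 1 - 4*n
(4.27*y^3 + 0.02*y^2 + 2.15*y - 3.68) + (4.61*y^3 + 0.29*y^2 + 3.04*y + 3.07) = 8.88*y^3 + 0.31*y^2 + 5.19*y - 0.61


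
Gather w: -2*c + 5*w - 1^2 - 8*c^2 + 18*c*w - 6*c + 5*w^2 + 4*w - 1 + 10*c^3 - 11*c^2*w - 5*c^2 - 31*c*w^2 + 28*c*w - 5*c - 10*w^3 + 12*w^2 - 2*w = 10*c^3 - 13*c^2 - 13*c - 10*w^3 + w^2*(17 - 31*c) + w*(-11*c^2 + 46*c + 7) - 2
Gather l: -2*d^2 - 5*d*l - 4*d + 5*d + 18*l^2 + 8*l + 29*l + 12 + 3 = -2*d^2 + d + 18*l^2 + l*(37 - 5*d) + 15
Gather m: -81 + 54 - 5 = -32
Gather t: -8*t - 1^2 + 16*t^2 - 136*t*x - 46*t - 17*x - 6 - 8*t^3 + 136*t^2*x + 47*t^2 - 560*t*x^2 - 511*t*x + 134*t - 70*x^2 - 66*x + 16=-8*t^3 + t^2*(136*x + 63) + t*(-560*x^2 - 647*x + 80) - 70*x^2 - 83*x + 9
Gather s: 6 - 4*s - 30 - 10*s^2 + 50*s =-10*s^2 + 46*s - 24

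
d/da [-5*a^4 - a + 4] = -20*a^3 - 1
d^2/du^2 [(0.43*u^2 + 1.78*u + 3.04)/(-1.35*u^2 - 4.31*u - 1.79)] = (-8.88178419700125e-16*u^4 - 1.48419000000001*u^3 - 27.00783*u^2 - 80.32122*u - 73.54085)/(2.460375*u^6 + 23.564925*u^5 + 85.02003*u^4 + 142.553681*u^3 + 112.730262*u^2 + 41.429013*u + 5.735339)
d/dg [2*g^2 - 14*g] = 4*g - 14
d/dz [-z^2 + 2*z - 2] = 2 - 2*z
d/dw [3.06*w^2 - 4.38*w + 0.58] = 6.12*w - 4.38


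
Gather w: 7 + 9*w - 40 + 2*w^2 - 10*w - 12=2*w^2 - w - 45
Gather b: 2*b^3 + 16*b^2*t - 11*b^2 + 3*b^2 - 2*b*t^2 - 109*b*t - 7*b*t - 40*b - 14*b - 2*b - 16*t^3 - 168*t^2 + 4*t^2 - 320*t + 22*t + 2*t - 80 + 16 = 2*b^3 + b^2*(16*t - 8) + b*(-2*t^2 - 116*t - 56) - 16*t^3 - 164*t^2 - 296*t - 64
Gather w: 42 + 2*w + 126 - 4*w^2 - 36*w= -4*w^2 - 34*w + 168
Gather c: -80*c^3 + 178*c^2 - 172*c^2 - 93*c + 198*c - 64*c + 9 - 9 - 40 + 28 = -80*c^3 + 6*c^2 + 41*c - 12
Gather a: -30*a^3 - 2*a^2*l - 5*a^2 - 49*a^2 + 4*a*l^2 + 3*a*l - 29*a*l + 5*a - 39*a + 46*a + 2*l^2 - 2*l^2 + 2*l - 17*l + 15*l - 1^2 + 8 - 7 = -30*a^3 + a^2*(-2*l - 54) + a*(4*l^2 - 26*l + 12)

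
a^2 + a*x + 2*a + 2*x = (a + 2)*(a + x)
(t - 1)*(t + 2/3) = t^2 - t/3 - 2/3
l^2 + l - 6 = (l - 2)*(l + 3)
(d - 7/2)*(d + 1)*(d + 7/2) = d^3 + d^2 - 49*d/4 - 49/4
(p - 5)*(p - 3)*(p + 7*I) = p^3 - 8*p^2 + 7*I*p^2 + 15*p - 56*I*p + 105*I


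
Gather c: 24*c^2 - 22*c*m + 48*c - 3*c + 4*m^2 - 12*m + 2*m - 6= 24*c^2 + c*(45 - 22*m) + 4*m^2 - 10*m - 6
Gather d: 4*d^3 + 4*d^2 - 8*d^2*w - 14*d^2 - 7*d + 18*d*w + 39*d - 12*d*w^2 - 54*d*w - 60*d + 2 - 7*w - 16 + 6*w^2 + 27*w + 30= 4*d^3 + d^2*(-8*w - 10) + d*(-12*w^2 - 36*w - 28) + 6*w^2 + 20*w + 16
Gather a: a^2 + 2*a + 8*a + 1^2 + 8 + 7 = a^2 + 10*a + 16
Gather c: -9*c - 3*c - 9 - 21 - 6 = -12*c - 36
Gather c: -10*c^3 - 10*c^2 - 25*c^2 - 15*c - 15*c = -10*c^3 - 35*c^2 - 30*c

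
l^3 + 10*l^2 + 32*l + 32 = (l + 2)*(l + 4)^2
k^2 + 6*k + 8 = (k + 2)*(k + 4)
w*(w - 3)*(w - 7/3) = w^3 - 16*w^2/3 + 7*w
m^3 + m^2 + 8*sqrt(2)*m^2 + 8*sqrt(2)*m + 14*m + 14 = (m + 1)*(m + sqrt(2))*(m + 7*sqrt(2))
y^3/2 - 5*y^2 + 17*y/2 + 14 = (y/2 + 1/2)*(y - 7)*(y - 4)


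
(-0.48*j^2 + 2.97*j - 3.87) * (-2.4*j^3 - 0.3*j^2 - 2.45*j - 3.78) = 1.152*j^5 - 6.984*j^4 + 9.573*j^3 - 4.3011*j^2 - 1.7451*j + 14.6286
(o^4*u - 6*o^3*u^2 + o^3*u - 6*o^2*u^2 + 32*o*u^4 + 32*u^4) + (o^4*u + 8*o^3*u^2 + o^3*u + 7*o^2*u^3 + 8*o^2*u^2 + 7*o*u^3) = 2*o^4*u + 2*o^3*u^2 + 2*o^3*u + 7*o^2*u^3 + 2*o^2*u^2 + 32*o*u^4 + 7*o*u^3 + 32*u^4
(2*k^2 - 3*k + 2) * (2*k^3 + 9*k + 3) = 4*k^5 - 6*k^4 + 22*k^3 - 21*k^2 + 9*k + 6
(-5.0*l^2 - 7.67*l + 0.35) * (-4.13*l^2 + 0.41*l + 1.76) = 20.65*l^4 + 29.6271*l^3 - 13.3902*l^2 - 13.3557*l + 0.616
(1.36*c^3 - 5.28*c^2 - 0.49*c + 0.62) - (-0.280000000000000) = 1.36*c^3 - 5.28*c^2 - 0.49*c + 0.9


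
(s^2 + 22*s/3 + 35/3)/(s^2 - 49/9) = 3*(s + 5)/(3*s - 7)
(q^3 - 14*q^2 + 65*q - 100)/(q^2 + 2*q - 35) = (q^2 - 9*q + 20)/(q + 7)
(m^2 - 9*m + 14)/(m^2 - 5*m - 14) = (m - 2)/(m + 2)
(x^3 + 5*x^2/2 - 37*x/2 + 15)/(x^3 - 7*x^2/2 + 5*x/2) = (x + 6)/x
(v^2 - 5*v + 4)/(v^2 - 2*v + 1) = (v - 4)/(v - 1)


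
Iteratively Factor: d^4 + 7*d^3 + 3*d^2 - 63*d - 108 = (d + 4)*(d^3 + 3*d^2 - 9*d - 27) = (d + 3)*(d + 4)*(d^2 - 9) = (d + 3)^2*(d + 4)*(d - 3)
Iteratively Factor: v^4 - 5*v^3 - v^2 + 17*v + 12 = (v - 3)*(v^3 - 2*v^2 - 7*v - 4) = (v - 3)*(v + 1)*(v^2 - 3*v - 4) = (v - 3)*(v + 1)^2*(v - 4)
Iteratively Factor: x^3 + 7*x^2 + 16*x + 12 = (x + 2)*(x^2 + 5*x + 6) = (x + 2)*(x + 3)*(x + 2)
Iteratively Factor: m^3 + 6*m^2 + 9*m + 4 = (m + 1)*(m^2 + 5*m + 4) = (m + 1)*(m + 4)*(m + 1)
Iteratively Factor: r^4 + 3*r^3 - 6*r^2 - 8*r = (r + 1)*(r^3 + 2*r^2 - 8*r) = (r + 1)*(r + 4)*(r^2 - 2*r) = (r - 2)*(r + 1)*(r + 4)*(r)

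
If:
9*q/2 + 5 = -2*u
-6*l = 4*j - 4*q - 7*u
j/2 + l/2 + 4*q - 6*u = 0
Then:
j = 793*u/18 + 260/9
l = -57*u/2 - 20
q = -4*u/9 - 10/9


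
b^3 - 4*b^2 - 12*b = b*(b - 6)*(b + 2)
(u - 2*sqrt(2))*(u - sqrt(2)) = u^2 - 3*sqrt(2)*u + 4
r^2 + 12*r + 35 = (r + 5)*(r + 7)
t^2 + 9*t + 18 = (t + 3)*(t + 6)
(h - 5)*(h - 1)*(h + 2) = h^3 - 4*h^2 - 7*h + 10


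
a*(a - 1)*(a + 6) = a^3 + 5*a^2 - 6*a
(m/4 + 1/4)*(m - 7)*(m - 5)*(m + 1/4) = m^4/4 - 43*m^3/16 + 81*m^2/16 + 163*m/16 + 35/16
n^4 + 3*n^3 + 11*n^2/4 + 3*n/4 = n*(n + 1/2)*(n + 1)*(n + 3/2)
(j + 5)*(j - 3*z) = j^2 - 3*j*z + 5*j - 15*z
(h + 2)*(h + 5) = h^2 + 7*h + 10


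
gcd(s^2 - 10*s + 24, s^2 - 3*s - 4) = s - 4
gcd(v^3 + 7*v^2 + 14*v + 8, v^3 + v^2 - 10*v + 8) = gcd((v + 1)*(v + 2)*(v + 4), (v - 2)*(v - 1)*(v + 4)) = v + 4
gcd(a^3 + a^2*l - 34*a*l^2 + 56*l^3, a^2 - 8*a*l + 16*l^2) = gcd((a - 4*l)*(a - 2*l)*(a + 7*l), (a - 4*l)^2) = a - 4*l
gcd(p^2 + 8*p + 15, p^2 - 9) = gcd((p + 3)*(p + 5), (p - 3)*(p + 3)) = p + 3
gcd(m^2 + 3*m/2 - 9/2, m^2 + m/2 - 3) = m - 3/2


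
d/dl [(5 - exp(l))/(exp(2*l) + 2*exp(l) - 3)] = (2*(exp(l) - 5)*(exp(l) + 1) - exp(2*l) - 2*exp(l) + 3)*exp(l)/(exp(2*l) + 2*exp(l) - 3)^2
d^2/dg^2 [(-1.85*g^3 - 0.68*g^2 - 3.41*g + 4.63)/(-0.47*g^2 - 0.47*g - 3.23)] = (-8.88178419700125e-16*g^5 - 8.88178419700125e-16*g^4 - 3.59352600000001*g^3 + 4.52046000000001*g^2 + 78.608262*g + 15.847374)/(0.103823*g^6 + 0.311469*g^5 + 2.45199*g^4 + 4.384865*g^3 + 16.85091*g^2 + 14.710389*g + 33.698267)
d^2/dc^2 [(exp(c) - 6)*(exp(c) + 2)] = 4*(exp(c) - 1)*exp(c)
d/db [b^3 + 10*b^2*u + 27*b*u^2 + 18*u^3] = 3*b^2 + 20*b*u + 27*u^2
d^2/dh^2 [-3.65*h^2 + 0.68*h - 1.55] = -7.30000000000000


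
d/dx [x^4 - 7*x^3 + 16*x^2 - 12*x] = 4*x^3 - 21*x^2 + 32*x - 12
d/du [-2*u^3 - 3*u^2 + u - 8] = -6*u^2 - 6*u + 1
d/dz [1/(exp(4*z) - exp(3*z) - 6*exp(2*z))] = (-4*exp(2*z) + 3*exp(z) + 12)*exp(-2*z)/(-exp(2*z) + exp(z) + 6)^2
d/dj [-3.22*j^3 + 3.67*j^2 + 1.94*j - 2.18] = -9.66*j^2 + 7.34*j + 1.94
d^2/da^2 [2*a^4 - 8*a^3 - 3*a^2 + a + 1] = 24*a^2 - 48*a - 6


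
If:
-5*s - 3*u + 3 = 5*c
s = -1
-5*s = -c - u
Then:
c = 23/2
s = -1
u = -33/2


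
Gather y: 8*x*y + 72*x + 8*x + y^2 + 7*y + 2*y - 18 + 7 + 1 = 80*x + y^2 + y*(8*x + 9) - 10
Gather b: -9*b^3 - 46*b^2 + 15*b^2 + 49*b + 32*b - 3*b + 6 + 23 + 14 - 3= -9*b^3 - 31*b^2 + 78*b + 40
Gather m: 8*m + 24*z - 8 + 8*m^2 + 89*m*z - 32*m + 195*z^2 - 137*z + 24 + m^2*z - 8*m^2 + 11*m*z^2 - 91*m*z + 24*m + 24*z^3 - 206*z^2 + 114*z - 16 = m^2*z + m*(11*z^2 - 2*z) + 24*z^3 - 11*z^2 + z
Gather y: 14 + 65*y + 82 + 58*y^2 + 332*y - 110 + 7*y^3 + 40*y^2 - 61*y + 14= 7*y^3 + 98*y^2 + 336*y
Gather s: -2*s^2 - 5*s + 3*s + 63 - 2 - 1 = -2*s^2 - 2*s + 60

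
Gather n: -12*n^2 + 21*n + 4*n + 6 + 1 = -12*n^2 + 25*n + 7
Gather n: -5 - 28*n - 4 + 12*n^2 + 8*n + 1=12*n^2 - 20*n - 8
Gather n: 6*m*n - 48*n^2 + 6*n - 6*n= 6*m*n - 48*n^2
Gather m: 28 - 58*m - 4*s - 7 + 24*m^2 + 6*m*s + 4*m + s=24*m^2 + m*(6*s - 54) - 3*s + 21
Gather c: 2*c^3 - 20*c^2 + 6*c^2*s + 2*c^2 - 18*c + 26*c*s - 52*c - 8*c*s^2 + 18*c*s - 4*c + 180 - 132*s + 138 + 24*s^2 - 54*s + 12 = 2*c^3 + c^2*(6*s - 18) + c*(-8*s^2 + 44*s - 74) + 24*s^2 - 186*s + 330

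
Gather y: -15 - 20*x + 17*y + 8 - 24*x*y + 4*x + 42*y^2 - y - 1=-16*x + 42*y^2 + y*(16 - 24*x) - 8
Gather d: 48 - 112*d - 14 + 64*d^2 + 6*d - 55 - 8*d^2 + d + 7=56*d^2 - 105*d - 14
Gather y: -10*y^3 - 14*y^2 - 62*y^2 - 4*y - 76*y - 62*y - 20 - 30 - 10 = -10*y^3 - 76*y^2 - 142*y - 60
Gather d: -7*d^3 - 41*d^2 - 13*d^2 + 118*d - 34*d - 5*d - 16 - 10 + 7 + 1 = -7*d^3 - 54*d^2 + 79*d - 18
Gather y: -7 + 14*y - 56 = 14*y - 63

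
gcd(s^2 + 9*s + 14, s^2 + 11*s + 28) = s + 7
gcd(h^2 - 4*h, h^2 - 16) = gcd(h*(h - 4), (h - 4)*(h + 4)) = h - 4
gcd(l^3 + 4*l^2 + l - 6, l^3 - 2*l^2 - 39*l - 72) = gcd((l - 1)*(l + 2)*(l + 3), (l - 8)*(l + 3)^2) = l + 3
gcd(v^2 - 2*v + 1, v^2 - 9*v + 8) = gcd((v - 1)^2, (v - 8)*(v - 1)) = v - 1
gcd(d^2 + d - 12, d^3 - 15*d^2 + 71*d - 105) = d - 3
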